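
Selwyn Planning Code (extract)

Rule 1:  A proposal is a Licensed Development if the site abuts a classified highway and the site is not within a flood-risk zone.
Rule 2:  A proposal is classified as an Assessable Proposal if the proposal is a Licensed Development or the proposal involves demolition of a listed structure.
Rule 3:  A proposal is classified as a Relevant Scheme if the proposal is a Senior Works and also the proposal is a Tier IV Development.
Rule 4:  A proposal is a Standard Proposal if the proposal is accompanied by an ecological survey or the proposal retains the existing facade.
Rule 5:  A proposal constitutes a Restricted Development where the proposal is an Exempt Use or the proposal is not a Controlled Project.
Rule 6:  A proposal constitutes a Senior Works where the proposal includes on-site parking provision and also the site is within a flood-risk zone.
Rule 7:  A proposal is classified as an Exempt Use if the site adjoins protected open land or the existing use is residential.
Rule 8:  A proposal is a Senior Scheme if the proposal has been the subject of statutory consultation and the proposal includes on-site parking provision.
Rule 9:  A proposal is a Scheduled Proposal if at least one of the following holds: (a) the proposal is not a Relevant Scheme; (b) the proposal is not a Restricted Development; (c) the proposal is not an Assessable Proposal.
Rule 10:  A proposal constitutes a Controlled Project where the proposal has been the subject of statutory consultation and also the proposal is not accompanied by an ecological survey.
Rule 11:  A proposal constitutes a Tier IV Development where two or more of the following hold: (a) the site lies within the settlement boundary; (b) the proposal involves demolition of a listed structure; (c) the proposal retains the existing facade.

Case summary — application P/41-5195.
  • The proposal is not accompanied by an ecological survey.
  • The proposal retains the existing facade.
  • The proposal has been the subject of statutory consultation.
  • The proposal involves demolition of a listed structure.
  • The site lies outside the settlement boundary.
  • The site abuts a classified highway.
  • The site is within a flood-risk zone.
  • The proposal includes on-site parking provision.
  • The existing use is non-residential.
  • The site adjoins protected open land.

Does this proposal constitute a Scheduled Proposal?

No

rule 6 — Senior Works: [the proposal includes on-site parking provision? yes] AND [the site is within a flood-risk zone? yes] → satisfied.
rule 11 — Tier IV Development: the site lies within the settlement boundary? no; the proposal involves demolition of a listed structure? yes; the proposal retains the existing facade? yes — 2 of 3 hold (need ≥2) → satisfied.
rule 3 — Relevant Scheme: [Senior Works (rule 6)? yes] AND [Tier IV Development (rule 11)? yes] → satisfied.
rule 7 — Exempt Use: [the site adjoins protected open land? yes] OR [the existing use is residential? no] → satisfied.
rule 10 — Controlled Project: [the proposal has been the subject of statutory consultation? yes] AND [the proposal is not accompanied by an ecological survey? yes] → satisfied.
rule 5 — Restricted Development: [Exempt Use (rule 7)? yes] OR [not a Controlled Project (rule 10)? no] → satisfied.
rule 1 — Licensed Development: [the site abuts a classified highway? yes] AND [the site is not within a flood-risk zone? no] → not satisfied.
rule 2 — Assessable Proposal: [Licensed Development (rule 1)? no] OR [the proposal involves demolition of a listed structure? yes] → satisfied.
rule 9 — Scheduled Proposal: [not a Relevant Scheme (rule 3)? no] OR [not a Restricted Development (rule 5)? no] OR [not an Assessable Proposal (rule 2)? no] → not satisfied.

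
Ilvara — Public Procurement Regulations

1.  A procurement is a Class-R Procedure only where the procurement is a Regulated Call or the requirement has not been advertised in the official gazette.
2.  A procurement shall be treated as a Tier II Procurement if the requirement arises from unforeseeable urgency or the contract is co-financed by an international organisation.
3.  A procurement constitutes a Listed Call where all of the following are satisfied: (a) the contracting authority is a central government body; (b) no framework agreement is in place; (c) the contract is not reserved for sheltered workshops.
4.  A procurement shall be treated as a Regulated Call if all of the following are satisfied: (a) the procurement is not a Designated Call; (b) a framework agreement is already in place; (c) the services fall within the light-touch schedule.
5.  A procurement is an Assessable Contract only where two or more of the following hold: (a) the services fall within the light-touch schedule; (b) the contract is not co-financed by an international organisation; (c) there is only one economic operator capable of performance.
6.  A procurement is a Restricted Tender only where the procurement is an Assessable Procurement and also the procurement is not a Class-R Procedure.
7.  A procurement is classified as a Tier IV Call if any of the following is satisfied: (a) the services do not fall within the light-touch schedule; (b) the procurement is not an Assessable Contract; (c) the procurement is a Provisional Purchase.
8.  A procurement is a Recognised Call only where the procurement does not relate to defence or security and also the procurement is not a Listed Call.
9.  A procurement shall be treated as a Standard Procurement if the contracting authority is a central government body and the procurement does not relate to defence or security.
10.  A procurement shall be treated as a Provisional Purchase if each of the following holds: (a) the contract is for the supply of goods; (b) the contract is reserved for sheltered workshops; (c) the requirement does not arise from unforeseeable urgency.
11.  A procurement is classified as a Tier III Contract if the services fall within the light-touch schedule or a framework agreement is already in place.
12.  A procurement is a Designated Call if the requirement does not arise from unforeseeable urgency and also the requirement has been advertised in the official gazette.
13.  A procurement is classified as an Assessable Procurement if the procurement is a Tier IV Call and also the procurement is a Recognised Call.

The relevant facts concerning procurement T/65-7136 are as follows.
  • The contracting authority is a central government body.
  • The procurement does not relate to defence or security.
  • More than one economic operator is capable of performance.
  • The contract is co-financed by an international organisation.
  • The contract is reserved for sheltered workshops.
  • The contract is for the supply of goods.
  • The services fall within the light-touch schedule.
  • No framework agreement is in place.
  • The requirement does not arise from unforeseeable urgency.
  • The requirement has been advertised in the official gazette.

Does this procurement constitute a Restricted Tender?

Yes

paragraph 5 — Assessable Contract: the services fall within the light-touch schedule? yes; the contract is not co-financed by an international organisation? no; there is only one economic operator capable of performance? no — 1 of 3 hold (need ≥2) → not satisfied.
paragraph 10 — Provisional Purchase: [the contract is for the supply of goods? yes] AND [the contract is reserved for sheltered workshops? yes] AND [the requirement does not arise from unforeseeable urgency? yes] → satisfied.
paragraph 7 — Tier IV Call: [the services do not fall within the light-touch schedule? no] OR [not an Assessable Contract (paragraph 5)? yes] OR [Provisional Purchase (paragraph 10)? yes] → satisfied.
paragraph 3 — Listed Call: [the contracting authority is a central government body? yes] AND [no framework agreement is in place? yes] AND [the contract is not reserved for sheltered workshops? no] → not satisfied.
paragraph 8 — Recognised Call: [the procurement does not relate to defence or security? yes] AND [not a Listed Call (paragraph 3)? yes] → satisfied.
paragraph 13 — Assessable Procurement: [Tier IV Call (paragraph 7)? yes] AND [Recognised Call (paragraph 8)? yes] → satisfied.
paragraph 12 — Designated Call: [the requirement does not arise from unforeseeable urgency? yes] AND [the requirement has been advertised in the official gazette? yes] → satisfied.
paragraph 4 — Regulated Call: [not a Designated Call (paragraph 12)? no] AND [a framework agreement is already in place? no] AND [the services fall within the light-touch schedule? yes] → not satisfied.
paragraph 1 — Class-R Procedure: [Regulated Call (paragraph 4)? no] OR [the requirement has not been advertised in the official gazette? no] → not satisfied.
paragraph 6 — Restricted Tender: [Assessable Procurement (paragraph 13)? yes] AND [not a Class-R Procedure (paragraph 1)? yes] → satisfied.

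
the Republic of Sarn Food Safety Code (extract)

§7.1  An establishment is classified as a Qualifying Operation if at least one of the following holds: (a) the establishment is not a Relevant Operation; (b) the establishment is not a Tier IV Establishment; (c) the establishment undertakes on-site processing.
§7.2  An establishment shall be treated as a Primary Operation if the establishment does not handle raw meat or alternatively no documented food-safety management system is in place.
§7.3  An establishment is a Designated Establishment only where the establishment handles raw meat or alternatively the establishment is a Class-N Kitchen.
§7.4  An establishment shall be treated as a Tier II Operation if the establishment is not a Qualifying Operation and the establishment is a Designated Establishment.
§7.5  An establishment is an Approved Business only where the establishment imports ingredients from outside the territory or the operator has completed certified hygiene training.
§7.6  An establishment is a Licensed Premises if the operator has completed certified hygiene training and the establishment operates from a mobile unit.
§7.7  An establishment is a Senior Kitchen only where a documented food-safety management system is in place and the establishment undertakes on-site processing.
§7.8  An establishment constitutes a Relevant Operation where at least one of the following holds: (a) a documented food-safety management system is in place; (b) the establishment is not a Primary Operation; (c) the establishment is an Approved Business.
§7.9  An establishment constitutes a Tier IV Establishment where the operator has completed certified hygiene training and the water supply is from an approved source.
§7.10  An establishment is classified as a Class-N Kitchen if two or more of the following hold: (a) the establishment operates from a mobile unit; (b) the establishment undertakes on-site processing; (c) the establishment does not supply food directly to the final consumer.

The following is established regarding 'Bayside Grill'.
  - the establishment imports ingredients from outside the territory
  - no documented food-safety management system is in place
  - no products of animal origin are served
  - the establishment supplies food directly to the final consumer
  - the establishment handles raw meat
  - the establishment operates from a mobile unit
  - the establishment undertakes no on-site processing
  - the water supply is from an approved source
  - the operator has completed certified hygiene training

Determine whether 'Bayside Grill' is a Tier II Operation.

Under §7.2: the establishment does not handle raw meat? no; or no documented food-safety management system is in place? yes. So the establishment is a Primary Operation.
Under §7.5: the establishment imports ingredients from outside the territory? yes; or the operator has completed certified hygiene training? yes. So the establishment is an Approved Business.
Under §7.8: a documented food-safety management system is in place? no; or not a Primary Operation (§7.2)? no; or Approved Business (§7.5)? yes. So the establishment is a Relevant Operation.
Under §7.9: the operator has completed certified hygiene training? yes; and the water supply is from an approved source? yes. So the establishment is a Tier IV Establishment.
Under §7.1: not a Relevant Operation (§7.8)? no; or not a Tier IV Establishment (§7.9)? no; or the establishment undertakes on-site processing? no. So the establishment is not a Qualifying Operation.
Under §7.10: the establishment operates from a mobile unit? yes; the establishment undertakes on-site processing? no; the establishment does not supply food directly to the final consumer? no — 1 of 3 hold (need ≥2) → not satisfied.
Under §7.3: the establishment handles raw meat? yes; or Class-N Kitchen (§7.10)? no. So the establishment is a Designated Establishment.
Under §7.4: not a Qualifying Operation (§7.1)? yes; and Designated Establishment (§7.3)? yes. So the establishment is a Tier II Operation.

Yes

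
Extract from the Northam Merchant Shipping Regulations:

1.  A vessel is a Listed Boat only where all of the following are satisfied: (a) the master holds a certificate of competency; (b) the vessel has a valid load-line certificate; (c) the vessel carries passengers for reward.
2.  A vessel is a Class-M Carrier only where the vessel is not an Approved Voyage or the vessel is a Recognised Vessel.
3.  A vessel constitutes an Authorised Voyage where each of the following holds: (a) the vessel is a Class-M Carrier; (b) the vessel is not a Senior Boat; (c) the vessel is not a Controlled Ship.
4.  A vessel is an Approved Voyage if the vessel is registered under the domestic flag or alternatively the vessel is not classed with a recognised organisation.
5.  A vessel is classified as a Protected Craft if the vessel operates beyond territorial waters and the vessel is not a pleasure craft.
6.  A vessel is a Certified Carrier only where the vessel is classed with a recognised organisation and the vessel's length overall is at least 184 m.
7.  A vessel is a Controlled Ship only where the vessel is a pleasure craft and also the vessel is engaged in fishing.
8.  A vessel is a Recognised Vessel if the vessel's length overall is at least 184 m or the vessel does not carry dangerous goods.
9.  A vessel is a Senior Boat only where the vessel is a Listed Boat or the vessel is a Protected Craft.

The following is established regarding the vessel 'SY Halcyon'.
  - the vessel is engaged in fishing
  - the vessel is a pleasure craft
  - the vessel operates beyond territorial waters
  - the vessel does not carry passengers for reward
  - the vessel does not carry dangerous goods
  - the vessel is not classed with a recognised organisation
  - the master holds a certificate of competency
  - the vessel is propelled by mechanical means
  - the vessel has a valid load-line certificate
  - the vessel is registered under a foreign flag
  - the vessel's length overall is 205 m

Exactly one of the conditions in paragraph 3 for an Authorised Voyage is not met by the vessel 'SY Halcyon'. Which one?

Controlled Ship

paragraph 4 — Approved Voyage: [the vessel is registered under the domestic flag? no] OR [the vessel is not classed with a recognised organisation? yes] → satisfied.
paragraph 8 — Recognised Vessel: [vessel's length overall: 205 m ≥ 184 m? yes] OR [the vessel does not carry dangerous goods? yes] → satisfied.
paragraph 2 — Class-M Carrier: [not an Approved Voyage (paragraph 4)? no] OR [Recognised Vessel (paragraph 8)? yes] → satisfied.
paragraph 1 — Listed Boat: [the master holds a certificate of competency? yes] AND [the vessel has a valid load-line certificate? yes] AND [the vessel carries passengers for reward? no] → not satisfied.
paragraph 5 — Protected Craft: [the vessel operates beyond territorial waters? yes] AND [the vessel is not a pleasure craft? no] → not satisfied.
paragraph 9 — Senior Boat: [Listed Boat (paragraph 1)? no] OR [Protected Craft (paragraph 5)? no] → not satisfied.
paragraph 7 — Controlled Ship: [the vessel is a pleasure craft? yes] AND [the vessel is engaged in fishing? yes] → satisfied.
paragraph 3 — Authorised Voyage: [Class-M Carrier (paragraph 2)? yes] AND [not a Senior Boat (paragraph 9)? yes] AND [not a Controlled Ship (paragraph 7)? no] → not satisfied.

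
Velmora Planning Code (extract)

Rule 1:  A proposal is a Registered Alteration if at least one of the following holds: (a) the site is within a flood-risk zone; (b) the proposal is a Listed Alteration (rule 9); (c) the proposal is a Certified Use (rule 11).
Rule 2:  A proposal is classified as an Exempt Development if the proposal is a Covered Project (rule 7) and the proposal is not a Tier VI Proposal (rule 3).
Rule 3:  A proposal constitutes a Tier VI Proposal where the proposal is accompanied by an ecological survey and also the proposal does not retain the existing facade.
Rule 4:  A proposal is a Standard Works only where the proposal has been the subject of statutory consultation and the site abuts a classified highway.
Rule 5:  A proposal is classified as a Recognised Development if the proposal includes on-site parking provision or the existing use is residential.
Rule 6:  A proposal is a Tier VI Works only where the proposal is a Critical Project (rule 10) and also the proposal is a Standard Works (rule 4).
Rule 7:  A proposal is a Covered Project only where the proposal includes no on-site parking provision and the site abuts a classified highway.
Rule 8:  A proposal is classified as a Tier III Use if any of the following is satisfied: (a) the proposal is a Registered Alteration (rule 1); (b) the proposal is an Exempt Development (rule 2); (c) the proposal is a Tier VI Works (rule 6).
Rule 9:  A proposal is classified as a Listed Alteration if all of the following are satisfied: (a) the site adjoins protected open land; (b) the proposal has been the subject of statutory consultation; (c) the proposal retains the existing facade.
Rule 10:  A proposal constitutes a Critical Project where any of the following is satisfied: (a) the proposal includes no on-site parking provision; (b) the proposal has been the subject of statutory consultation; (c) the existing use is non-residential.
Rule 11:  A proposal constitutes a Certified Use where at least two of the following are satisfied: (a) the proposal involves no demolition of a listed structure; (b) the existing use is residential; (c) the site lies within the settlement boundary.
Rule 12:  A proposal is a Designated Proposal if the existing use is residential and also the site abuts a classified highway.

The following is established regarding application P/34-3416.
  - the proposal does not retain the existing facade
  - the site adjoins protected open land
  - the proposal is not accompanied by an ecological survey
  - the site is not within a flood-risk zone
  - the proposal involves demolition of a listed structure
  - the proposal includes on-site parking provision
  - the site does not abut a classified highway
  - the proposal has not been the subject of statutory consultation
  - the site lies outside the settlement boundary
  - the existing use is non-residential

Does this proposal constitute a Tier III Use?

No

rule 9 — Listed Alteration: [the site adjoins protected open land? yes] AND [the proposal has been the subject of statutory consultation? no] AND [the proposal retains the existing facade? no] → not satisfied.
rule 11 — Certified Use: the proposal involves no demolition of a listed structure? no; the existing use is residential? no; the site lies within the settlement boundary? no — 0 of 3 hold (need ≥2) → not satisfied.
rule 1 — Registered Alteration: [the site is within a flood-risk zone? no] OR [Listed Alteration (rule 9)? no] OR [Certified Use (rule 11)? no] → not satisfied.
rule 7 — Covered Project: [the proposal includes no on-site parking provision? no] AND [the site abuts a classified highway? no] → not satisfied.
rule 3 — Tier VI Proposal: [the proposal is accompanied by an ecological survey? no] AND [the proposal does not retain the existing facade? yes] → not satisfied.
rule 2 — Exempt Development: [Covered Project (rule 7)? no] AND [not a Tier VI Proposal (rule 3)? yes] → not satisfied.
rule 10 — Critical Project: [the proposal includes no on-site parking provision? no] OR [the proposal has been the subject of statutory consultation? no] OR [the existing use is non-residential? yes] → satisfied.
rule 4 — Standard Works: [the proposal has been the subject of statutory consultation? no] AND [the site abuts a classified highway? no] → not satisfied.
rule 6 — Tier VI Works: [Critical Project (rule 10)? yes] AND [Standard Works (rule 4)? no] → not satisfied.
rule 8 — Tier III Use: [Registered Alteration (rule 1)? no] OR [Exempt Development (rule 2)? no] OR [Tier VI Works (rule 6)? no] → not satisfied.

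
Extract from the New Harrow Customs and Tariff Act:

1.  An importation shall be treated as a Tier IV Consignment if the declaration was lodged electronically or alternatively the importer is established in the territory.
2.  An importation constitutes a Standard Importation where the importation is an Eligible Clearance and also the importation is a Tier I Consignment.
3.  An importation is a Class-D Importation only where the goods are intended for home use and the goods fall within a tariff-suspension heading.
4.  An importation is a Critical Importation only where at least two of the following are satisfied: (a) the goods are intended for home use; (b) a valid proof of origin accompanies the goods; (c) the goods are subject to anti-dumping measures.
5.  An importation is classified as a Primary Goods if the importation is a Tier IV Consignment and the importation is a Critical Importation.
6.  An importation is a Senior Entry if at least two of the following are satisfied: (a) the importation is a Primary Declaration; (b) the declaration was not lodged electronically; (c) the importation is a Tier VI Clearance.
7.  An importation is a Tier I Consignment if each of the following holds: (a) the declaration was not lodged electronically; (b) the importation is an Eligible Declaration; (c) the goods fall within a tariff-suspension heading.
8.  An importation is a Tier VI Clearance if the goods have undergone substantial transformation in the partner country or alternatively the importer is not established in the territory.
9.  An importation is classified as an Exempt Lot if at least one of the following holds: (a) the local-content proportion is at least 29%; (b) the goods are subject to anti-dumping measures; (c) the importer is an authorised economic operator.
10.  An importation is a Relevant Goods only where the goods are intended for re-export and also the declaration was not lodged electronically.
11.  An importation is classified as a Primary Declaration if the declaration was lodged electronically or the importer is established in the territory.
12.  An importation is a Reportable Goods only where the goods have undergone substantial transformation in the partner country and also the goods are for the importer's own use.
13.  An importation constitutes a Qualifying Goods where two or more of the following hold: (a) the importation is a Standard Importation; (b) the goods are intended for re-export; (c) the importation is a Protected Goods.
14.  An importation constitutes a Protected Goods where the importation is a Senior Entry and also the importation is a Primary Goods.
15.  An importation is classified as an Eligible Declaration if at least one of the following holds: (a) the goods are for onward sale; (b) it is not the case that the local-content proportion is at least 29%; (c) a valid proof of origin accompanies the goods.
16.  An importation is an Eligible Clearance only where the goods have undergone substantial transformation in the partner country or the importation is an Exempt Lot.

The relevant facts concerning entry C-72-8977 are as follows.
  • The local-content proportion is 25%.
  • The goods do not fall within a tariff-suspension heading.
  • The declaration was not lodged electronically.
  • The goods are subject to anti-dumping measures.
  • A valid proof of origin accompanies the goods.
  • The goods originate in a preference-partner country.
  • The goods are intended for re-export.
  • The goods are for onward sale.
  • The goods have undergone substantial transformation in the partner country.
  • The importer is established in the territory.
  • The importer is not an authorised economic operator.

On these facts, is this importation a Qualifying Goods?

paragraph 9 — Exempt Lot: [local-content proportion: 25% ≥ 29%? no] OR [the goods are subject to anti-dumping measures? yes] OR [the importer is an authorised economic operator? no] → satisfied.
paragraph 16 — Eligible Clearance: [the goods have undergone substantial transformation in the partner country? yes] OR [Exempt Lot (paragraph 9)? yes] → satisfied.
paragraph 15 — Eligible Declaration: [the goods are for onward sale? yes] OR [local-content proportion: 25% ≥ 29%? no, so negated condition yes] OR [a valid proof of origin accompanies the goods? yes] → satisfied.
paragraph 7 — Tier I Consignment: [the declaration was not lodged electronically? yes] AND [Eligible Declaration (paragraph 15)? yes] AND [the goods fall within a tariff-suspension heading? no] → not satisfied.
paragraph 2 — Standard Importation: [Eligible Clearance (paragraph 16)? yes] AND [Tier I Consignment (paragraph 7)? no] → not satisfied.
paragraph 11 — Primary Declaration: [the declaration was lodged electronically? no] OR [the importer is established in the territory? yes] → satisfied.
paragraph 8 — Tier VI Clearance: [the goods have undergone substantial transformation in the partner country? yes] OR [the importer is not established in the territory? no] → satisfied.
paragraph 6 — Senior Entry: Primary Declaration (paragraph 11)? yes; the declaration was not lodged electronically? yes; Tier VI Clearance (paragraph 8)? yes — 3 of 3 hold (need ≥2) → satisfied.
paragraph 1 — Tier IV Consignment: [the declaration was lodged electronically? no] OR [the importer is established in the territory? yes] → satisfied.
paragraph 4 — Critical Importation: the goods are intended for home use? no; a valid proof of origin accompanies the goods? yes; the goods are subject to anti-dumping measures? yes — 2 of 3 hold (need ≥2) → satisfied.
paragraph 5 — Primary Goods: [Tier IV Consignment (paragraph 1)? yes] AND [Critical Importation (paragraph 4)? yes] → satisfied.
paragraph 14 — Protected Goods: [Senior Entry (paragraph 6)? yes] AND [Primary Goods (paragraph 5)? yes] → satisfied.
paragraph 13 — Qualifying Goods: Standard Importation (paragraph 2)? no; the goods are intended for re-export? yes; Protected Goods (paragraph 14)? yes — 2 of 3 hold (need ≥2) → satisfied.

Yes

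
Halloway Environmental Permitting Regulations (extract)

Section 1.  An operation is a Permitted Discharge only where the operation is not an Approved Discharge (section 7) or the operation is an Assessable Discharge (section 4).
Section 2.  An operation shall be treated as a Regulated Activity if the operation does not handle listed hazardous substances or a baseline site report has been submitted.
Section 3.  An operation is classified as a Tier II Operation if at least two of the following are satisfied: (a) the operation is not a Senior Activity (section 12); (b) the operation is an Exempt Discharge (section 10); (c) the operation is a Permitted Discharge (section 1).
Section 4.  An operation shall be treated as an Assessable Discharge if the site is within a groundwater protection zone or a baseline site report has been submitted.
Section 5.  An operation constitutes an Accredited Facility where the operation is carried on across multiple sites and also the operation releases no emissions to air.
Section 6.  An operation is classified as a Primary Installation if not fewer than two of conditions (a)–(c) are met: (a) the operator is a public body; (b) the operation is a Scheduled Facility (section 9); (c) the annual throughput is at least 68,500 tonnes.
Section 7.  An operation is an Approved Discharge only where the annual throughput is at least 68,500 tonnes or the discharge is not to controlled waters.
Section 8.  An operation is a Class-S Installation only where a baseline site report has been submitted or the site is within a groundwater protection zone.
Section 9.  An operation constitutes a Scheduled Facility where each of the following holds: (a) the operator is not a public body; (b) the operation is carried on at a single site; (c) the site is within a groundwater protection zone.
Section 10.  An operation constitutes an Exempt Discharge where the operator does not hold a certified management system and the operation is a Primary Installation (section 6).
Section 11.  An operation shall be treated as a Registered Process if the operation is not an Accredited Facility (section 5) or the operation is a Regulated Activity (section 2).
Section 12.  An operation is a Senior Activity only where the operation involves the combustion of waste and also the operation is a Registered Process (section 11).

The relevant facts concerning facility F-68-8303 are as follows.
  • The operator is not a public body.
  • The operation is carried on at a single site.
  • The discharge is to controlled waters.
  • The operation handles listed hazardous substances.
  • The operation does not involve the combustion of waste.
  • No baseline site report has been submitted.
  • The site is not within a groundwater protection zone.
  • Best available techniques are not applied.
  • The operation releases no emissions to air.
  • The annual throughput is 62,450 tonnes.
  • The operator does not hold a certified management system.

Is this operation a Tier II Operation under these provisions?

Yes

section 5 — Accredited Facility: [the operation is carried on across multiple sites? no] AND [the operation releases no emissions to air? yes] → not satisfied.
section 2 — Regulated Activity: [the operation does not handle listed hazardous substances? no] OR [a baseline site report has been submitted? no] → not satisfied.
section 11 — Registered Process: [not an Accredited Facility (section 5)? yes] OR [Regulated Activity (section 2)? no] → satisfied.
section 12 — Senior Activity: [the operation involves the combustion of waste? no] AND [Registered Process (section 11)? yes] → not satisfied.
section 9 — Scheduled Facility: [the operator is not a public body? yes] AND [the operation is carried on at a single site? yes] AND [the site is within a groundwater protection zone? no] → not satisfied.
section 6 — Primary Installation: the operator is a public body? no; Scheduled Facility (section 9)? no; annual throughput: 62,450 tonnes ≥ 68,500 tonnes? no — 0 of 3 hold (need ≥2) → not satisfied.
section 10 — Exempt Discharge: [the operator does not hold a certified management system? yes] AND [Primary Installation (section 6)? no] → not satisfied.
section 7 — Approved Discharge: [annual throughput: 62,450 tonnes ≥ 68,500 tonnes? no] OR [the discharge is not to controlled waters? no] → not satisfied.
section 4 — Assessable Discharge: [the site is within a groundwater protection zone? no] OR [a baseline site report has been submitted? no] → not satisfied.
section 1 — Permitted Discharge: [not an Approved Discharge (section 7)? yes] OR [Assessable Discharge (section 4)? no] → satisfied.
section 3 — Tier II Operation: not a Senior Activity (section 12)? yes; Exempt Discharge (section 10)? no; Permitted Discharge (section 1)? yes — 2 of 3 hold (need ≥2) → satisfied.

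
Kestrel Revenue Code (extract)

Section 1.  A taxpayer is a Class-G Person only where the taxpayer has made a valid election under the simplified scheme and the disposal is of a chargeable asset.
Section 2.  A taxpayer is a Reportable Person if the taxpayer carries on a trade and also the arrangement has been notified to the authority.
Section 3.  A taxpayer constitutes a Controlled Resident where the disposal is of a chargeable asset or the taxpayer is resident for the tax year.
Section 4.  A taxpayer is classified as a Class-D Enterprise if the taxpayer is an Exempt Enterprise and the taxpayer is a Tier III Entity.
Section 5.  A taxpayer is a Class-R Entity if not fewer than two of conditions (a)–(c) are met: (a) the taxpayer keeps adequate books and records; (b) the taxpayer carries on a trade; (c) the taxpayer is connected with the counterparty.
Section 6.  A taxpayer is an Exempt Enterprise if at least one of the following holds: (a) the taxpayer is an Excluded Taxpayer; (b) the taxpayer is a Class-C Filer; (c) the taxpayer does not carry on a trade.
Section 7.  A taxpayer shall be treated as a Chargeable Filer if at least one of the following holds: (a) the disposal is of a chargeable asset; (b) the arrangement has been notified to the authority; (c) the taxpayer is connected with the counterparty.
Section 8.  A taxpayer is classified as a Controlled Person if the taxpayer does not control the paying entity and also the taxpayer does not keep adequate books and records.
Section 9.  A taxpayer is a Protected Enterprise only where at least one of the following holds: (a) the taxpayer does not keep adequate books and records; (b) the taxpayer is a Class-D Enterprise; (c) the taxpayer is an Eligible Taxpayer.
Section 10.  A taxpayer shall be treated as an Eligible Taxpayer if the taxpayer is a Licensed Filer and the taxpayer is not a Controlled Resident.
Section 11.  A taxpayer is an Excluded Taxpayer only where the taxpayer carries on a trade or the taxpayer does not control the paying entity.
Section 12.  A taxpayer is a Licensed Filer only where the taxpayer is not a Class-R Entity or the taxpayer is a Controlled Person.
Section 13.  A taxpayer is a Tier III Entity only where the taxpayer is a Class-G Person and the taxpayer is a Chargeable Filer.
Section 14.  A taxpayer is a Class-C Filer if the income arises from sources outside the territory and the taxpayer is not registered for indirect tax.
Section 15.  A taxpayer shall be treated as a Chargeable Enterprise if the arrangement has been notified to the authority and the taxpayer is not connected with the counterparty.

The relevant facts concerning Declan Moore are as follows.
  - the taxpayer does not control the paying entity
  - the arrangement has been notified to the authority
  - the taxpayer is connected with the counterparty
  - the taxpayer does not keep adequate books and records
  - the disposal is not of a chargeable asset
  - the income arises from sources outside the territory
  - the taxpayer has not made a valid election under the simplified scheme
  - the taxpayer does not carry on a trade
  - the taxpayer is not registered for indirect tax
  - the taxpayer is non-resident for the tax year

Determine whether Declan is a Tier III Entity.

No

Under section 1: the taxpayer has made a valid election under the simplified scheme? no; and the disposal is of a chargeable asset? no. So the taxpayer is not a Class-G Person.
Under section 7: the disposal is of a chargeable asset? no; or the arrangement has been notified to the authority? yes; or the taxpayer is connected with the counterparty? yes. So the taxpayer is a Chargeable Filer.
Under section 13: Class-G Person (section 1)? no; and Chargeable Filer (section 7)? yes. So the taxpayer is not a Tier III Entity.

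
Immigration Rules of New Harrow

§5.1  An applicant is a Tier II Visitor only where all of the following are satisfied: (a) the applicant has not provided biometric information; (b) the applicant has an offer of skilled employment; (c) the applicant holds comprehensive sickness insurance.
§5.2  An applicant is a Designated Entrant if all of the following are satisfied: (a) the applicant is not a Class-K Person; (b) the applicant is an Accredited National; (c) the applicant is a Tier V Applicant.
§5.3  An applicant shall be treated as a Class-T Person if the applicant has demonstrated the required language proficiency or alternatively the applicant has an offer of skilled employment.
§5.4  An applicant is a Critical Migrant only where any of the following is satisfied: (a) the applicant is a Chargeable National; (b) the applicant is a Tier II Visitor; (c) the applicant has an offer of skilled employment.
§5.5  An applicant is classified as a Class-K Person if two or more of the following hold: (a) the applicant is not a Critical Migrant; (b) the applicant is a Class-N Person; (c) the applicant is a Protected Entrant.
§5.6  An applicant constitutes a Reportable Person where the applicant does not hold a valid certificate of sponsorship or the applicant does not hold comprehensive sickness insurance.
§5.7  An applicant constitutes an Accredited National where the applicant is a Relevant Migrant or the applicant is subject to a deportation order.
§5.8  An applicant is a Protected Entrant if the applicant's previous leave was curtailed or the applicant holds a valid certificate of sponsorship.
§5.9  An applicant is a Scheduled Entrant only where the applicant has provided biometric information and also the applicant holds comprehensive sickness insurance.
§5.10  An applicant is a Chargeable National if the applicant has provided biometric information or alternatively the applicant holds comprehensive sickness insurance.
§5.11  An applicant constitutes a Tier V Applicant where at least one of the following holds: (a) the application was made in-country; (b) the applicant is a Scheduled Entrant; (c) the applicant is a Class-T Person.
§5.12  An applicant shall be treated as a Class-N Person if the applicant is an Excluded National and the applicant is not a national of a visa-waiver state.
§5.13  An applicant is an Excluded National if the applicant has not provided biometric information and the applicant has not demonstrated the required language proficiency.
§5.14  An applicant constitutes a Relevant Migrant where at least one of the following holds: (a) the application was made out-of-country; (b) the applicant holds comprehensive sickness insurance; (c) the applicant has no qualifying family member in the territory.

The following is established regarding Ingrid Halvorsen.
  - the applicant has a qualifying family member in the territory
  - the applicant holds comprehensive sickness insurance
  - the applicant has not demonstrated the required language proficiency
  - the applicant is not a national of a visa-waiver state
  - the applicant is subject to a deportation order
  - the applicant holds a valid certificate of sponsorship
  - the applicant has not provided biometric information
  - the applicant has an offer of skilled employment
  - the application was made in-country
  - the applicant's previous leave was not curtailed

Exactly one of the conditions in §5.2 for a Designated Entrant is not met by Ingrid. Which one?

§5.10 — Chargeable National: [the applicant has provided biometric information? no] OR [the applicant holds comprehensive sickness insurance? yes] → satisfied.
§5.1 — Tier II Visitor: [the applicant has not provided biometric information? yes] AND [the applicant has an offer of skilled employment? yes] AND [the applicant holds comprehensive sickness insurance? yes] → satisfied.
§5.4 — Critical Migrant: [Chargeable National (§5.10)? yes] OR [Tier II Visitor (§5.1)? yes] OR [the applicant has an offer of skilled employment? yes] → satisfied.
§5.13 — Excluded National: [the applicant has not provided biometric information? yes] AND [the applicant has not demonstrated the required language proficiency? yes] → satisfied.
§5.12 — Class-N Person: [Excluded National (§5.13)? yes] AND [the applicant is not a national of a visa-waiver state? yes] → satisfied.
§5.8 — Protected Entrant: [the applicant's previous leave was curtailed? no] OR [the applicant holds a valid certificate of sponsorship? yes] → satisfied.
§5.5 — Class-K Person: not a Critical Migrant (§5.4)? no; Class-N Person (§5.12)? yes; Protected Entrant (§5.8)? yes — 2 of 3 hold (need ≥2) → satisfied.
§5.14 — Relevant Migrant: [the application was made out-of-country? no] OR [the applicant holds comprehensive sickness insurance? yes] OR [the applicant has no qualifying family member in the territory? no] → satisfied.
§5.7 — Accredited National: [Relevant Migrant (§5.14)? yes] OR [the applicant is subject to a deportation order? yes] → satisfied.
§5.9 — Scheduled Entrant: [the applicant has provided biometric information? no] AND [the applicant holds comprehensive sickness insurance? yes] → not satisfied.
§5.3 — Class-T Person: [the applicant has demonstrated the required language proficiency? no] OR [the applicant has an offer of skilled employment? yes] → satisfied.
§5.11 — Tier V Applicant: [the application was made in-country? yes] OR [Scheduled Entrant (§5.9)? no] OR [Class-T Person (§5.3)? yes] → satisfied.
§5.2 — Designated Entrant: [not a Class-K Person (§5.5)? no] AND [Accredited National (§5.7)? yes] AND [Tier V Applicant (§5.11)? yes] → not satisfied.

Class-K Person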